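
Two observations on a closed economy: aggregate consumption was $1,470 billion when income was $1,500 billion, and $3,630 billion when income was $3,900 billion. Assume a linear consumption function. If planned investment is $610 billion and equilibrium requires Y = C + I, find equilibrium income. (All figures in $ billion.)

MPC = (3630 − 1470)/(3900 − 1500) = 2160/2400 = 0.9
a = 1470 − 0.9(1500) = 120
Equilibrium: Y = 120 + 0.9Y + 610
0.1Y = 730, so Y = 730/0.1 = 7300

Y = 7300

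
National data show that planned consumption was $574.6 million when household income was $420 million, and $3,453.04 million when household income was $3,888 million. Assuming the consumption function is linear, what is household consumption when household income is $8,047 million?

MPC = (3453.04 − 574.6)/(3888 − 420) = 2878.44/3468 = 0.83
a = 574.6 − 0.83(420) = 574.6 − 348.6 = 226
C = 226 + 0.83(8047) = 226 + 6679.01 = 6905.01

C = 6905.01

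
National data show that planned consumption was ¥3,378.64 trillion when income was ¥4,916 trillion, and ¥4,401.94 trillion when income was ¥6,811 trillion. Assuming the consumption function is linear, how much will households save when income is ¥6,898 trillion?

MPC = (4401.94 − 3378.64)/(6811 − 4916) = 1023.3/1895 = 0.54
a = 3378.64 − 0.54(4916) = 3378.64 − 2654.64 = 724
C = 724 + 0.54(6898) = 4448.92
S = 6898 − 4448.92 = 2449.08

S = 2449.08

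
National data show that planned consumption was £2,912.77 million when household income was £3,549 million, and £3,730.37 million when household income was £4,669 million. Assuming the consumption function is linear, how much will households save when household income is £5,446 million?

S = 1148.42

MPC = (3730.37 − 2912.77)/(4669 − 3549) = 817.6/1120 = 0.73
a = 2912.77 − 0.73(3549) = 2912.77 − 2590.77 = 322
C = 322 + 0.73(5446) = 4297.58
S = 5446 − 4297.58 = 1148.42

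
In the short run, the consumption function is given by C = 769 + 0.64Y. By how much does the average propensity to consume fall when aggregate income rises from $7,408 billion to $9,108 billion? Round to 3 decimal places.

At Y = 7408: C = 769 + 0.64(7408) = 5510.12, APC = 5510.12/7408 = 0.7438
At Y = 9108: C = 6598.12, APC = 6598.12/9108 = 0.7244
Fall in APC = 0.7438 − 0.7244 = 0.0194 ≈ 0.019

ΔAPC = 0.019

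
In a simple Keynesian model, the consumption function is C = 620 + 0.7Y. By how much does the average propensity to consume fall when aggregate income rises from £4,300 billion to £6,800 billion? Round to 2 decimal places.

At Y = 4300: C = 620 + 0.7(4300) = 3630, APC = 3630/4300 = 0.844
At Y = 6800: C = 5380, APC = 5380/6800 = 0.791
Fall in APC = 0.844 − 0.791 = 0.053 ≈ 0.05

ΔAPC = 0.05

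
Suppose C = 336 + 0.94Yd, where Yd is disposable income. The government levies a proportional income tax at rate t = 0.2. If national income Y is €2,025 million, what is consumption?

C = 1858.8

Yd = (1 − 0.2)(2025) = 0.8(2025) = 1620
C = 336 + 0.94(1620) = 336 + 1522.8 = 1858.8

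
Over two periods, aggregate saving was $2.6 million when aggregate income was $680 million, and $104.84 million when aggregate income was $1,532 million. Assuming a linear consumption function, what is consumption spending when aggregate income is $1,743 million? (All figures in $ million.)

MPS = ΔS/ΔY = (104.84 − 2.6)/(1532 − 680) = 102.24/852 = 0.12
MPC = 1 − MPS = 0.88
Autonomous saving = 2.6 − 0.12(680) = -79, so a = 79
C = 79 + 0.88(1743) = 79 + 1533.84 = 1612.84

C = 1612.84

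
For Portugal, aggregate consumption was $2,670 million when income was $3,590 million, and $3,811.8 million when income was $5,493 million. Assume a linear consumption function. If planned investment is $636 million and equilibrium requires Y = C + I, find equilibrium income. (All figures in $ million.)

MPC = (3811.8 − 2670)/(5493 − 3590) = 1141.8/1903 = 0.6
a = 2670 − 0.6(3590) = 516
Equilibrium: Y = 516 + 0.6Y + 636
0.4Y = 1152, so Y = 1152/0.4 = 2880

Y = 2880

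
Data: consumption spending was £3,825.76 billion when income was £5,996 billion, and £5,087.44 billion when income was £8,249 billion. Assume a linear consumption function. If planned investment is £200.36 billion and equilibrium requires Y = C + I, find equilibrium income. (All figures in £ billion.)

Y = 1519

MPC = (5087.44 − 3825.76)/(8249 − 5996) = 1261.68/2253 = 0.56
a = 3825.76 − 0.56(5996) = 468
Equilibrium: Y = 468 + 0.56Y + 200.36
0.44Y = 668.36, so Y = 668.36/0.44 = 1519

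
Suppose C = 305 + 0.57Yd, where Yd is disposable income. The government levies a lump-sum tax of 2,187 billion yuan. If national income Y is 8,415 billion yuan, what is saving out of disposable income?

Yd = Y − T = 8415 − 2187 = 6228
C = 305 + 0.57(6228) = 305 + 3549.96 = 3854.96
S = Yd − C = 6228 − 3854.96 = 2373.04

S = 2373.04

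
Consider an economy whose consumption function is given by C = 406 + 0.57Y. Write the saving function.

S = Y − C = Y − (406 + 0.57Y) = -406 + (1 − 0.57)Y

S = -406 + 0.43Y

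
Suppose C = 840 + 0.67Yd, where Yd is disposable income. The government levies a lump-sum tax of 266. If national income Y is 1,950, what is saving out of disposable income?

S = -284.28

Yd = Y − T = 1950 − 266 = 1684
C = 840 + 0.67(1684) = 840 + 1128.28 = 1968.28
S = Yd − C = 1684 − 1968.28 = -284.28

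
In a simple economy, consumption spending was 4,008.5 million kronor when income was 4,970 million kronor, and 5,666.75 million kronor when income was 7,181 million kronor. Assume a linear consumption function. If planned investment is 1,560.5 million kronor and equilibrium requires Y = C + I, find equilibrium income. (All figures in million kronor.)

Y = 7366

MPC = (5666.75 − 4008.5)/(7181 − 4970) = 1658.25/2211 = 0.75
a = 4008.5 − 0.75(4970) = 281
Equilibrium: Y = 281 + 0.75Y + 1560.5
0.25Y = 1841.5, so Y = 1841.5/0.25 = 7366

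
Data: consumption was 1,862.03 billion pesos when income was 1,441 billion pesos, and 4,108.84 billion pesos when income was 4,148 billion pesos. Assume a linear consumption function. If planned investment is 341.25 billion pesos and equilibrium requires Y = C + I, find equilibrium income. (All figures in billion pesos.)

Y = 5925

MPC = (4108.84 − 1862.03)/(4148 − 1441) = 2246.81/2707 = 0.83
a = 1862.03 − 0.83(1441) = 666
Equilibrium: Y = 666 + 0.83Y + 341.25
0.17Y = 1007.25, so Y = 1007.25/0.17 = 5925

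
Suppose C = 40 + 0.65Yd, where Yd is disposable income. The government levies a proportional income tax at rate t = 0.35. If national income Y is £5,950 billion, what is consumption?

C = 2553.875

Yd = (1 − 0.35)(5950) = 0.65(5950) = 3867.5
C = 40 + 0.65(3867.5) = 40 + 2513.875 = 2553.875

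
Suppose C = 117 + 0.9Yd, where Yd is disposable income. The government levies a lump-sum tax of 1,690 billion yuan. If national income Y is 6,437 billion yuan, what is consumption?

C = 4389.3

Yd = Y − T = 6437 − 1690 = 4747
C = 117 + 0.9(4747) = 117 + 4272.3 = 4389.3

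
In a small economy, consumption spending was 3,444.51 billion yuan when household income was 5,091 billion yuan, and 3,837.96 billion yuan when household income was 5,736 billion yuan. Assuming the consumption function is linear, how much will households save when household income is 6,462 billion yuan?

MPC = (3837.96 − 3444.51)/(5736 − 5091) = 393.45/645 = 0.61
a = 3444.51 − 0.61(5091) = 3444.51 − 3105.51 = 339
C = 339 + 0.61(6462) = 4280.82
S = 6462 − 4280.82 = 2181.18

S = 2181.18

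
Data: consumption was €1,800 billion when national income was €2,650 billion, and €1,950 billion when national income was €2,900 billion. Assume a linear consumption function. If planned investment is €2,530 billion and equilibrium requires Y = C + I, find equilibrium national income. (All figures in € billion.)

Y = 6850

MPC = (1950 − 1800)/(2900 − 2650) = 150/250 = 0.6
a = 1800 − 0.6(2650) = 210
Equilibrium: Y = 210 + 0.6Y + 2530
0.4Y = 2740, so Y = 2740/0.4 = 6850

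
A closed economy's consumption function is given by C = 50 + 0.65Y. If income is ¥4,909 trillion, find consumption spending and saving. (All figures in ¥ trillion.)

C = 3240.85; S = 1668.15

C = 50 + 0.65(4909) = 50 + 3190.85 = 3240.85
S = Y − C = 4909 − 3240.85 = 1668.15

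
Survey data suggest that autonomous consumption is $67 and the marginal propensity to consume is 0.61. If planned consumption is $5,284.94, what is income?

Y = 8554

67 + 0.61Y = 5284.94
0.61Y = 5217.94, so Y = 5217.94/0.61 = 8554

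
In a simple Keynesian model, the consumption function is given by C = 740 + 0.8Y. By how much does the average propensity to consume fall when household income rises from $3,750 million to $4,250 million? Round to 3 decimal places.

At Y = 3750: C = 740 + 0.8(3750) = 3740, APC = 3740/3750 = 0.9973
At Y = 4250: C = 4140, APC = 4140/4250 = 0.9741
Fall in APC = 0.9973 − 0.9741 = 0.0232 ≈ 0.023

ΔAPC = 0.023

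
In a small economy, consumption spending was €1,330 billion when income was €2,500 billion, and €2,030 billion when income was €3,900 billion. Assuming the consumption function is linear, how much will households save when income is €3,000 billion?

S = 1420

MPC = (2030 − 1330)/(3900 − 2500) = 700/1400 = 0.5
a = 1330 − 0.5(2500) = 1330 − 1250 = 80
C = 80 + 0.5(3000) = 1580
S = 3000 − 1580 = 1420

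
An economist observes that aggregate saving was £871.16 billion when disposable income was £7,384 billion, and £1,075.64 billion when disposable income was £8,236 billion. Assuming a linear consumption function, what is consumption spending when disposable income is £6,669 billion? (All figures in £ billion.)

C = 5969.44

MPS = ΔS/ΔY = (1075.64 − 871.16)/(8236 − 7384) = 204.48/852 = 0.24
MPC = 1 − MPS = 0.76
Autonomous saving = 871.16 − 0.24(7384) = -901, so a = 901
C = 901 + 0.76(6669) = 901 + 5068.44 = 5969.44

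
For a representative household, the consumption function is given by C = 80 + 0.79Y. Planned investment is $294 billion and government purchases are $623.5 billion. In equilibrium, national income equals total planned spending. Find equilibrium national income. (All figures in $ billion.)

Y = C + I + G = 80 + 0.79Y + 294 + 623.5
Y − 0.79Y = 997.5
0.21Y = 997.5, so Y = 997.5/0.21 = 4750

Y = 4750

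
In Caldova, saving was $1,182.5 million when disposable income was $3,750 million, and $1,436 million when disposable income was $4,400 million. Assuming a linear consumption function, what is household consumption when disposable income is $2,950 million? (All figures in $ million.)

MPS = ΔS/ΔY = (1436 − 1182.5)/(4400 − 3750) = 253.5/650 = 0.39
MPC = 1 − MPS = 0.61
Autonomous saving = 1182.5 − 0.39(3750) = -280, so a = 280
C = 280 + 0.61(2950) = 280 + 1799.5 = 2079.5

C = 2079.5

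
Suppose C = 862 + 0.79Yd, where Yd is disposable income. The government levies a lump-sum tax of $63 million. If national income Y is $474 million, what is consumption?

C = 1186.69

Yd = Y − T = 474 − 63 = 411
C = 862 + 0.79(411) = 862 + 324.69 = 1186.69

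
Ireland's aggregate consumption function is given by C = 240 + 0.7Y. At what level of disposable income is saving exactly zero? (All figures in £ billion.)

At break-even, C = Y: 240 + 0.7Y = Y
0.3Y = 240, so Y = 240/0.3 = 800

Y = 800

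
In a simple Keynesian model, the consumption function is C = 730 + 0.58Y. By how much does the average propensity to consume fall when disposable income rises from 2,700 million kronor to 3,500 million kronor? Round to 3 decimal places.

ΔAPC = 0.062

At Y = 2700: C = 730 + 0.58(2700) = 2296, APC = 2296/2700 = 0.8504
At Y = 3500: C = 2760, APC = 2760/3500 = 0.7886
Fall in APC = 0.8504 − 0.7886 = 0.0618 ≈ 0.062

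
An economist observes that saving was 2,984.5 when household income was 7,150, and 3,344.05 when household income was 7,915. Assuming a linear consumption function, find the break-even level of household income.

MPS = ΔS/ΔY = (3344.05 − 2984.5)/(7915 − 7150) = 359.55/765 = 0.47
MPC = 1 − MPS = 0.53
From S(7150) = 2984.5: −a + 0.47(7150) = 2984.5, so a = 3360.5 − 2984.5 = 376
Break-even (S = 0): Y = a/MPS = 376/0.47 = 800

Y = 800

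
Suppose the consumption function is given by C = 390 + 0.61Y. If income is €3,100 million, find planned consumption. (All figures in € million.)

C = 2281

C = 390 + 0.61(3100) = 390 + 1891 = 2281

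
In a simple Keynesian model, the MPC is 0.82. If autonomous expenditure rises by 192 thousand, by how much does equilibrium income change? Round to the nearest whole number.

The multiplier is 1/(1 − MPC) = 1/0.18.
ΔY = 192/0.18 = 1066.67 ≈ 1067

ΔY ≈ 1067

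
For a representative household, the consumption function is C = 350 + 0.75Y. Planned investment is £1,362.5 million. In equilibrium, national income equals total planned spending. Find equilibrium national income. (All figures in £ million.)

Y = C + I = 350 + 0.75Y + 1362.5
Y − 0.75Y = 1712.5
0.25Y = 1712.5, so Y = 1712.5/0.25 = 6850

Y = 6850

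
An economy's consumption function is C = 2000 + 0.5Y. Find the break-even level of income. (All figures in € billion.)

At break-even, C = Y: 2000 + 0.5Y = Y
0.5Y = 2000, so Y = 2000/0.5 = 4000

Y = 4000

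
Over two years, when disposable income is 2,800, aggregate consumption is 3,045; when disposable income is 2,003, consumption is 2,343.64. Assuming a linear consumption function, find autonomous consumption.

a = 581

MPC = ΔC/ΔY = (3045 − 2343.64)/(2800 − 2003) = 701.36/797 = 0.88
a = C − MPC·Y = 2343.64 − 0.88(2003) = 2343.64 − 1762.64 = 581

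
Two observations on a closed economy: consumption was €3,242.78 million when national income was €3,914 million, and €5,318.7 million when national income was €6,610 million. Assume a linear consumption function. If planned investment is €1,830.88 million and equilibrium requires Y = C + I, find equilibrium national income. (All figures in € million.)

Y = 8956

MPC = (5318.7 − 3242.78)/(6610 − 3914) = 2075.92/2696 = 0.77
a = 3242.78 − 0.77(3914) = 229
Equilibrium: Y = 229 + 0.77Y + 1830.88
0.23Y = 2059.88, so Y = 2059.88/0.23 = 8956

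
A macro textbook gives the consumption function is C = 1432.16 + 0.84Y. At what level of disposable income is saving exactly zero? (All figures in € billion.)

Y = 8951

At break-even, C = Y: 1432.16 + 0.84Y = Y
0.16Y = 1432.16, so Y = 1432.16/0.16 = 8951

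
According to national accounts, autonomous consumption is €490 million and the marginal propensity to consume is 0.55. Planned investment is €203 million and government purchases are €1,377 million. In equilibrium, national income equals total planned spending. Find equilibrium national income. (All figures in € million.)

Y = C + I + G = 490 + 0.55Y + 203 + 1377
Y − 0.55Y = 2070
0.45Y = 2070, so Y = 2070/0.45 = 4600

Y = 4600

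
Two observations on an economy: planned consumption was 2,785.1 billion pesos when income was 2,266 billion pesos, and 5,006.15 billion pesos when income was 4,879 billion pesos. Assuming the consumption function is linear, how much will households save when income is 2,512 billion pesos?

MPC = (5006.15 − 2785.1)/(4879 − 2266) = 2221.05/2613 = 0.85
a = 2785.1 − 0.85(2266) = 2785.1 − 1926.1 = 859
C = 859 + 0.85(2512) = 2994.2
S = 2512 − 2994.2 = -482.2

S = -482.2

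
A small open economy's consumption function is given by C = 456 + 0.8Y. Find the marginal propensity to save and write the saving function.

MPS = 0.2; S = -456 + 0.2Y

MPS = 1 − MPC = 1 − 0.8 = 0.2
S = Y − C = -456 + 0.2Y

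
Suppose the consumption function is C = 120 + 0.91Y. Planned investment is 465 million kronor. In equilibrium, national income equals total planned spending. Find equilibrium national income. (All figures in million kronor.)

Y = C + I = 120 + 0.91Y + 465
Y − 0.91Y = 585
0.09Y = 585, so Y = 585/0.09 = 6500

Y = 6500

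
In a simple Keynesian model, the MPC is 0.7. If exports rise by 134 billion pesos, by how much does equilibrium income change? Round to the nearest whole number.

The multiplier is 1/(1 − MPC) = 1/0.3.
ΔY = 134/0.3 = 446.67 ≈ 447

ΔY ≈ 447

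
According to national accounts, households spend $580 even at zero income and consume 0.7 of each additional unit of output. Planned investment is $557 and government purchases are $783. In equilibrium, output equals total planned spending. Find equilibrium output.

Y = C + I + G = 580 + 0.7Y + 557 + 783
Y − 0.7Y = 1920
0.3Y = 1920, so Y = 1920/0.3 = 6400

Y = 6400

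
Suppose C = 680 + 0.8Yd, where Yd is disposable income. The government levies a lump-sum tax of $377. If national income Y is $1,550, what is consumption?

Yd = Y − T = 1550 − 377 = 1173
C = 680 + 0.8(1173) = 680 + 938.4 = 1618.4

C = 1618.4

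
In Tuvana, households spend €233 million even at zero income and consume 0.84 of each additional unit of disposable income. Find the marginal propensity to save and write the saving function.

MPS = 1 − MPC = 1 − 0.84 = 0.16
S = Y − C = -233 + 0.16Y

MPS = 0.16; S = -233 + 0.16Y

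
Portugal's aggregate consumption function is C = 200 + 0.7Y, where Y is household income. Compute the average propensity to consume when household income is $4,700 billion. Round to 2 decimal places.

APC = 0.74

C = 200 + 0.7(4700) = 3490
APC = C/Y = 3490/4700 = 0.74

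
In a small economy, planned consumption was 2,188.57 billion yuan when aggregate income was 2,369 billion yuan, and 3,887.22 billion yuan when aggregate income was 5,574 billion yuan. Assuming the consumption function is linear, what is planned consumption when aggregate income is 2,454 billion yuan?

MPC = (3887.22 − 2188.57)/(5574 − 2369) = 1698.65/3205 = 0.53
a = 2188.57 − 0.53(2369) = 2188.57 − 1255.57 = 933
C = 933 + 0.53(2454) = 933 + 1300.62 = 2233.62

C = 2233.62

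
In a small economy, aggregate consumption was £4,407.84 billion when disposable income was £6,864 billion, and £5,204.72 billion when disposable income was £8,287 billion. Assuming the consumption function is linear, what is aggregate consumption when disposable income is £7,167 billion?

MPC = (5204.72 − 4407.84)/(8287 − 6864) = 796.88/1423 = 0.56
a = 4407.84 − 0.56(6864) = 4407.84 − 3843.84 = 564
C = 564 + 0.56(7167) = 564 + 4013.52 = 4577.52

C = 4577.52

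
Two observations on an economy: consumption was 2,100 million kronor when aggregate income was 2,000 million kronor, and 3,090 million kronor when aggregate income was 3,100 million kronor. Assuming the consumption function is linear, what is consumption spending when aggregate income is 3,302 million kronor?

MPC = (3090 − 2100)/(3100 − 2000) = 990/1100 = 0.9
a = 2100 − 0.9(2000) = 2100 − 1800 = 300
C = 300 + 0.9(3302) = 300 + 2971.8 = 3271.8

C = 3271.8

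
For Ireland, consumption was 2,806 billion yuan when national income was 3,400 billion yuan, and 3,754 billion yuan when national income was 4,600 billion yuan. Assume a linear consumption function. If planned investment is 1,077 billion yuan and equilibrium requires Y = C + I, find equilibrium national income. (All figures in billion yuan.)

MPC = (3754 − 2806)/(4600 − 3400) = 948/1200 = 0.79
a = 2806 − 0.79(3400) = 120
Equilibrium: Y = 120 + 0.79Y + 1077
0.21Y = 1197, so Y = 1197/0.21 = 5700

Y = 5700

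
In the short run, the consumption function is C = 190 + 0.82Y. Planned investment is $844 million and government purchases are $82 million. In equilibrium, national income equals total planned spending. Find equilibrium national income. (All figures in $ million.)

Y = C + I + G = 190 + 0.82Y + 844 + 82
Y − 0.82Y = 1116
0.18Y = 1116, so Y = 1116/0.18 = 6200

Y = 6200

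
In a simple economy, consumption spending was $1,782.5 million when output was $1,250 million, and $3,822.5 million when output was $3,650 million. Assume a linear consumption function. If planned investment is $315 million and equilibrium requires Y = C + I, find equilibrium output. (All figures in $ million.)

MPC = (3822.5 − 1782.5)/(3650 − 1250) = 2040/2400 = 0.85
a = 1782.5 − 0.85(1250) = 720
Equilibrium: Y = 720 + 0.85Y + 315
0.15Y = 1035, so Y = 1035/0.15 = 6900

Y = 6900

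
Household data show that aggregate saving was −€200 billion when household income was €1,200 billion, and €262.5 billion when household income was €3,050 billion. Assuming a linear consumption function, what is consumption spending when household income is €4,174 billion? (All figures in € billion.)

MPS = ΔS/ΔY = (262.5 − (-200))/(3050 − 1200) = 462.5/1850 = 0.25
MPC = 1 − MPS = 0.75
Autonomous saving = -200 − 0.25(1200) = -500, so a = 500
C = 500 + 0.75(4174) = 500 + 3130.5 = 3630.5

C = 3630.5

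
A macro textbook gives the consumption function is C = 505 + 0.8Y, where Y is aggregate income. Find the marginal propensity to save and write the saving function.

MPS = 0.2; S = -505 + 0.2Y

MPS = 1 − MPC = 1 − 0.8 = 0.2
S = Y − C = -505 + 0.2Y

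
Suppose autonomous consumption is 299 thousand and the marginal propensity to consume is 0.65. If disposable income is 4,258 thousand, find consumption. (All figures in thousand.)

C = 299 + 0.65(4258) = 299 + 2767.7 = 3066.7

C = 3066.7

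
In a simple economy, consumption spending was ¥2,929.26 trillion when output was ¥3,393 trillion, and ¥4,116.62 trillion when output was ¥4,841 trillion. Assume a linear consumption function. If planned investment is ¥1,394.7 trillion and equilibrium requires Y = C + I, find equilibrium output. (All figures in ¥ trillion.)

MPC = (4116.62 − 2929.26)/(4841 − 3393) = 1187.36/1448 = 0.82
a = 2929.26 − 0.82(3393) = 147
Equilibrium: Y = 147 + 0.82Y + 1394.7
0.18Y = 1541.7, so Y = 1541.7/0.18 = 8565

Y = 8565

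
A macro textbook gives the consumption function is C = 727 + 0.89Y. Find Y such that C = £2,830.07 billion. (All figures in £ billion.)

727 + 0.89Y = 2830.07
0.89Y = 2103.07, so Y = 2103.07/0.89 = 2363

Y = 2363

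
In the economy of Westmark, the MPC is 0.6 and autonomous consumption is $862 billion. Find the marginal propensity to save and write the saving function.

MPS = 1 − MPC = 1 − 0.6 = 0.4
S = Y − C = -862 + 0.4Y

MPS = 0.4; S = -862 + 0.4Y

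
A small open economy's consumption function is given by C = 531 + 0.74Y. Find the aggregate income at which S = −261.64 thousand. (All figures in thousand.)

S = Y − C = -531 + 0.26Y
-531 + 0.26Y = -261.64, so 0.26Y = 269.36 and Y = 1036

Y = 1036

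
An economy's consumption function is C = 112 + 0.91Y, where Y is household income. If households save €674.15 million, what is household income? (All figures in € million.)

Y = 8735

S = Y − C = -112 + 0.09Y
-112 + 0.09Y = 674.15, so 0.09Y = 786.15 and Y = 8735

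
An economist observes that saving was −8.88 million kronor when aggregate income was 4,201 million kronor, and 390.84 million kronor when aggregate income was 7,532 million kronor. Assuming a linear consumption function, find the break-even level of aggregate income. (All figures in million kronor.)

Y = 4275

MPS = ΔS/ΔY = (390.84 − (-8.88))/(7532 − 4201) = 399.72/3331 = 0.12
MPC = 1 − MPS = 0.88
From S(4201) = -8.88: −a + 0.12(4201) = -8.88, so a = 504.12 − (-8.88) = 513
Break-even (S = 0): Y = a/MPS = 513/0.12 = 4275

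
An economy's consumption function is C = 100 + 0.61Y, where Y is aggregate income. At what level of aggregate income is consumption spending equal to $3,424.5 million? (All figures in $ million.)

100 + 0.61Y = 3424.5
0.61Y = 3324.5, so Y = 3324.5/0.61 = 5450

Y = 5450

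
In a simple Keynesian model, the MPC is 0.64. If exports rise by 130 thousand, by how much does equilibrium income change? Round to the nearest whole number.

ΔY ≈ 361

The multiplier is 1/(1 − MPC) = 1/0.36.
ΔY = 130/0.36 = 361.11 ≈ 361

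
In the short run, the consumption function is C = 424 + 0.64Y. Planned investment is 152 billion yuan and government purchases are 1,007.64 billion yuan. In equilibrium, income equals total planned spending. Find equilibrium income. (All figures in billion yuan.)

Y = 4399

Y = C + I + G = 424 + 0.64Y + 152 + 1007.64
Y − 0.64Y = 1583.64
0.36Y = 1583.64, so Y = 1583.64/0.36 = 4399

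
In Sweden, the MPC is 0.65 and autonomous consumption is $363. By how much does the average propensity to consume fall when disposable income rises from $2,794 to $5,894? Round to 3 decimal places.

ΔAPC = 0.068

At Y = 2794: C = 363 + 0.65(2794) = 2179.1, APC = 2179.1/2794 = 0.7799
At Y = 5894: C = 4194.1, APC = 4194.1/5894 = 0.7116
Fall in APC = 0.7799 − 0.7116 = 0.0683 ≈ 0.068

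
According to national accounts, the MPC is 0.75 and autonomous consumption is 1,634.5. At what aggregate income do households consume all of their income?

Y = 6538

At break-even, C = Y: 1634.5 + 0.75Y = Y
0.25Y = 1634.5, so Y = 1634.5/0.25 = 6538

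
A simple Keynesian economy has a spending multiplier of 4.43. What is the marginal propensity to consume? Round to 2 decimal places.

MPC = 0.77

k = 1/(1 − MPC), so 1 − MPC = 1/k = 1/4.43 = 0.2257
MPC = 1 − 0.2257 = 0.77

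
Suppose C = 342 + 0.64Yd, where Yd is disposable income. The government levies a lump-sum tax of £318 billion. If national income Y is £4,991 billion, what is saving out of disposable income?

Yd = Y − T = 4991 − 318 = 4673
C = 342 + 0.64(4673) = 342 + 2990.72 = 3332.72
S = Yd − C = 4673 − 3332.72 = 1340.28

S = 1340.28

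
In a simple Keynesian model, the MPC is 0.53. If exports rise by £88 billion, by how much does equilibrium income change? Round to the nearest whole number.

The multiplier is 1/(1 − MPC) = 1/0.47.
ΔY = 88/0.47 = 187.23 ≈ 187

ΔY ≈ 187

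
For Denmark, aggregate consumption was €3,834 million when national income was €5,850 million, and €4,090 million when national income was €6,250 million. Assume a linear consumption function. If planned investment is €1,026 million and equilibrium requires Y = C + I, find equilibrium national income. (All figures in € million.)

Y = 3100

MPC = (4090 − 3834)/(6250 − 5850) = 256/400 = 0.64
a = 3834 − 0.64(5850) = 90
Equilibrium: Y = 90 + 0.64Y + 1026
0.36Y = 1116, so Y = 1116/0.36 = 3100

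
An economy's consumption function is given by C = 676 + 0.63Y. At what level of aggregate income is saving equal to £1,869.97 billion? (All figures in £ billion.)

S = Y − C = -676 + 0.37Y
-676 + 0.37Y = 1869.97, so 0.37Y = 2545.97 and Y = 6881

Y = 6881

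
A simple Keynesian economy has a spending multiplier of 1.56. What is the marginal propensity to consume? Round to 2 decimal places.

MPC = 0.36

k = 1/(1 − MPC), so 1 − MPC = 1/k = 1/1.56 = 0.6410
MPC = 1 − 0.6410 = 0.36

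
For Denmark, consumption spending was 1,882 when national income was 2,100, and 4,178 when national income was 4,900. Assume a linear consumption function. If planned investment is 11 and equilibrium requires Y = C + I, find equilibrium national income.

Y = 950

MPC = (4178 − 1882)/(4900 − 2100) = 2296/2800 = 0.82
a = 1882 − 0.82(2100) = 160
Equilibrium: Y = 160 + 0.82Y + 11
0.18Y = 171, so Y = 171/0.18 = 950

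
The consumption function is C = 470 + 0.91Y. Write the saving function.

S = -470 + 0.09Y

S = Y − C = Y − (470 + 0.91Y) = -470 + (1 − 0.91)Y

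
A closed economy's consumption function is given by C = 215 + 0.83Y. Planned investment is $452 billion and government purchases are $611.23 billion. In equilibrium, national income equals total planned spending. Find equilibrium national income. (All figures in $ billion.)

Y = 7519

Y = C + I + G = 215 + 0.83Y + 452 + 611.23
Y − 0.83Y = 1278.23
0.17Y = 1278.23, so Y = 1278.23/0.17 = 7519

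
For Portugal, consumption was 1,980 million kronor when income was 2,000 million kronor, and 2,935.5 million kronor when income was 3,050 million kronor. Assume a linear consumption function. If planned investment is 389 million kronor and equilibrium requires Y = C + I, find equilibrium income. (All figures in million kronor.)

MPC = (2935.5 − 1980)/(3050 − 2000) = 955.5/1050 = 0.91
a = 1980 − 0.91(2000) = 160
Equilibrium: Y = 160 + 0.91Y + 389
0.09Y = 549, so Y = 549/0.09 = 6100

Y = 6100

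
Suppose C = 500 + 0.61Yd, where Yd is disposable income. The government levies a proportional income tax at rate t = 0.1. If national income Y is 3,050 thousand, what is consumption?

C = 2174.45

Yd = (1 − 0.1)(3050) = 0.9(3050) = 2745
C = 500 + 0.61(2745) = 500 + 1674.45 = 2174.45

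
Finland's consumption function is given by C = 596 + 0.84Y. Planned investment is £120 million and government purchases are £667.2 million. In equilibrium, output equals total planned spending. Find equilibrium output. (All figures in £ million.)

Y = 8645

Y = C + I + G = 596 + 0.84Y + 120 + 667.2
Y − 0.84Y = 1383.2
0.16Y = 1383.2, so Y = 1383.2/0.16 = 8645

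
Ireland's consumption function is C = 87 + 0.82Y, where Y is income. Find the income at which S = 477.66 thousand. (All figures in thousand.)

Y = 3137

S = Y − C = -87 + 0.18Y
-87 + 0.18Y = 477.66, so 0.18Y = 564.66 and Y = 3137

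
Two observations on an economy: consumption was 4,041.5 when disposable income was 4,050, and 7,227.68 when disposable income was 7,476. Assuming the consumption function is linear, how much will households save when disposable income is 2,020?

S = -133.6

MPC = (7227.68 − 4041.5)/(7476 − 4050) = 3186.18/3426 = 0.93
a = 4041.5 − 0.93(4050) = 4041.5 − 3766.5 = 275
C = 275 + 0.93(2020) = 2153.6
S = 2020 − 2153.6 = -133.6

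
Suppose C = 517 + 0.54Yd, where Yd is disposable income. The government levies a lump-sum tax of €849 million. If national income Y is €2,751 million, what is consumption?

Yd = Y − T = 2751 − 849 = 1902
C = 517 + 0.54(1902) = 517 + 1027.08 = 1544.08

C = 1544.08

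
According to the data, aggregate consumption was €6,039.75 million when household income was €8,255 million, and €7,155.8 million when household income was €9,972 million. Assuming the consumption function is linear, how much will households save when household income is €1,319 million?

S = -212.35

MPC = (7155.8 − 6039.75)/(9972 − 8255) = 1116.05/1717 = 0.65
a = 6039.75 − 0.65(8255) = 6039.75 − 5365.75 = 674
C = 674 + 0.65(1319) = 1531.35
S = 1319 − 1531.35 = -212.35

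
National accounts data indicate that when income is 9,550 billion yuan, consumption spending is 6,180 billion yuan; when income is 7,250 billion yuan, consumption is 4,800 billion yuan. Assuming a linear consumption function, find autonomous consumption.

MPC = ΔC/ΔY = (6180 − 4800)/(9550 − 7250) = 1380/2300 = 0.6
a = C − MPC·Y = 4800 − 0.6(7250) = 4800 − 4350 = 450

a = 450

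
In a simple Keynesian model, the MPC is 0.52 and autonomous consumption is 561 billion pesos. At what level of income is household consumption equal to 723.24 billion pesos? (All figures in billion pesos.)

Y = 312

561 + 0.52Y = 723.24
0.52Y = 162.24, so Y = 162.24/0.52 = 312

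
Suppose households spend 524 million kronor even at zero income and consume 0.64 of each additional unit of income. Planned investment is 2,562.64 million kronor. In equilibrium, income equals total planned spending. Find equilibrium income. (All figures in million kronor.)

Y = 8574

Y = C + I = 524 + 0.64Y + 2562.64
Y − 0.64Y = 3086.64
0.36Y = 3086.64, so Y = 3086.64/0.36 = 8574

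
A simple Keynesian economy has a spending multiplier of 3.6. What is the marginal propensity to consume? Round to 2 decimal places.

k = 1/(1 − MPC), so 1 − MPC = 1/k = 1/3.6 = 0.2778
MPC = 1 − 0.2778 = 0.72

MPC = 0.72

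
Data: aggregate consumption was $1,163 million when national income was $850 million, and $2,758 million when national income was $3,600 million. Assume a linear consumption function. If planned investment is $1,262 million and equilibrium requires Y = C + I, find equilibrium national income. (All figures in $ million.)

MPC = (2758 − 1163)/(3600 − 850) = 1595/2750 = 0.58
a = 1163 − 0.58(850) = 670
Equilibrium: Y = 670 + 0.58Y + 1262
0.42Y = 1932, so Y = 1932/0.42 = 4600

Y = 4600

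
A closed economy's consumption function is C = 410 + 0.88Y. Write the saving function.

S = -410 + 0.12Y

S = Y − C = Y − (410 + 0.88Y) = -410 + (1 − 0.88)Y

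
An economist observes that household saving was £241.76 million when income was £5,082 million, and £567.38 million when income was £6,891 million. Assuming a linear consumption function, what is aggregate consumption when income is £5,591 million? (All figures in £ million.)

MPS = ΔS/ΔY = (567.38 − 241.76)/(6891 − 5082) = 325.62/1809 = 0.18
MPC = 1 − MPS = 0.82
Autonomous saving = 241.76 − 0.18(5082) = -673, so a = 673
C = 673 + 0.82(5591) = 673 + 4584.62 = 5257.62

C = 5257.62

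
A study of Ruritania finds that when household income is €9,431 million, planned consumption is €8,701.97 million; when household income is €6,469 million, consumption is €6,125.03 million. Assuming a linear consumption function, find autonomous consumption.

MPC = ΔC/ΔY = (8701.97 − 6125.03)/(9431 − 6469) = 2576.94/2962 = 0.87
a = C − MPC·Y = 6125.03 − 0.87(6469) = 6125.03 − 5628.03 = 497

a = 497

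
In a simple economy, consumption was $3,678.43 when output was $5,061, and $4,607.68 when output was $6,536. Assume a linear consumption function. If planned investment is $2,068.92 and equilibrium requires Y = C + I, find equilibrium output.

MPC = (4607.68 − 3678.43)/(6536 − 5061) = 929.25/1475 = 0.63
a = 3678.43 − 0.63(5061) = 490
Equilibrium: Y = 490 + 0.63Y + 2068.92
0.37Y = 2558.92, so Y = 2558.92/0.37 = 6916

Y = 6916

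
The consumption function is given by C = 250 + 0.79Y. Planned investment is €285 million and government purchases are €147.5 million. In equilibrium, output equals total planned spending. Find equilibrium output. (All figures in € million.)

Y = C + I + G = 250 + 0.79Y + 285 + 147.5
Y − 0.79Y = 682.5
0.21Y = 682.5, so Y = 682.5/0.21 = 3250

Y = 3250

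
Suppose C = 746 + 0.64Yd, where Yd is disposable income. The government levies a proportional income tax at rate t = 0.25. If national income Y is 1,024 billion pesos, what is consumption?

C = 1237.52

Yd = (1 − 0.25)(1024) = 0.75(1024) = 768
C = 746 + 0.64(768) = 746 + 491.52 = 1237.52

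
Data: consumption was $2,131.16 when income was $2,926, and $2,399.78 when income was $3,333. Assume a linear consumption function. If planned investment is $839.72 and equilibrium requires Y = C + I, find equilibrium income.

Y = 3058

MPC = (2399.78 − 2131.16)/(3333 − 2926) = 268.62/407 = 0.66
a = 2131.16 − 0.66(2926) = 200
Equilibrium: Y = 200 + 0.66Y + 839.72
0.34Y = 1039.72, so Y = 1039.72/0.34 = 3058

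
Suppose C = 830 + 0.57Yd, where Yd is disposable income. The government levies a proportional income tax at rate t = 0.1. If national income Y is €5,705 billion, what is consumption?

Yd = (1 − 0.1)(5705) = 0.9(5705) = 5134.5
C = 830 + 0.57(5134.5) = 830 + 2926.665 = 3756.665

C = 3756.665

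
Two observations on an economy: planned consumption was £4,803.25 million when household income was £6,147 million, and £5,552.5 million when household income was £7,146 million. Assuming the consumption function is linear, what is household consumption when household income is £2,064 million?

C = 1741

MPC = (5552.5 − 4803.25)/(7146 − 6147) = 749.25/999 = 0.75
a = 4803.25 − 0.75(6147) = 4803.25 − 4610.25 = 193
C = 193 + 0.75(2064) = 193 + 1548 = 1741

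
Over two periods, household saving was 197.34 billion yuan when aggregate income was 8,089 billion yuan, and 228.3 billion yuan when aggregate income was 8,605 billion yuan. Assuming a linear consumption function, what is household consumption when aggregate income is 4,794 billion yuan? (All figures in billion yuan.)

C = 4794.36

MPS = ΔS/ΔY = (228.3 − 197.34)/(8605 − 8089) = 30.96/516 = 0.06
MPC = 1 − MPS = 0.94
Autonomous saving = 197.34 − 0.06(8089) = -288, so a = 288
C = 288 + 0.94(4794) = 288 + 4506.36 = 4794.36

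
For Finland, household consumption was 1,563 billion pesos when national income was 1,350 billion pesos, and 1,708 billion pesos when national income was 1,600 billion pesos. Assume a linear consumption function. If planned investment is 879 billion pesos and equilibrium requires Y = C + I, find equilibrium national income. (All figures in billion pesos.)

Y = 3950

MPC = (1708 − 1563)/(1600 − 1350) = 145/250 = 0.58
a = 1563 − 0.58(1350) = 780
Equilibrium: Y = 780 + 0.58Y + 879
0.42Y = 1659, so Y = 1659/0.42 = 3950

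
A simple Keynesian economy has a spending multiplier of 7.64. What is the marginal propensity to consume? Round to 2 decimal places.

k = 1/(1 − MPC), so 1 − MPC = 1/k = 1/7.64 = 0.1309
MPC = 1 − 0.1309 = 0.87

MPC = 0.87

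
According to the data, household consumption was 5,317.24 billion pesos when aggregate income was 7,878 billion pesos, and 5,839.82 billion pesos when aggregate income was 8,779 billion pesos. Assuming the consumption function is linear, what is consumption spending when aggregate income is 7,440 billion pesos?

MPC = (5839.82 − 5317.24)/(8779 − 7878) = 522.58/901 = 0.58
a = 5317.24 − 0.58(7878) = 5317.24 − 4569.24 = 748
C = 748 + 0.58(7440) = 748 + 4315.2 = 5063.2

C = 5063.2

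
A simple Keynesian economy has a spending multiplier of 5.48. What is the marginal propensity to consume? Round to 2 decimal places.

MPC = 0.82

k = 1/(1 − MPC), so 1 − MPC = 1/k = 1/5.48 = 0.1825
MPC = 1 − 0.1825 = 0.82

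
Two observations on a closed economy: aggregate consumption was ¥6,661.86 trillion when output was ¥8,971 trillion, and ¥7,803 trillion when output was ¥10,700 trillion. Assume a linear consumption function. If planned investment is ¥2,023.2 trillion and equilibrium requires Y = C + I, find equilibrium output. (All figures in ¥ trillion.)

Y = 8130

MPC = (7803 − 6661.86)/(10700 − 8971) = 1141.14/1729 = 0.66
a = 6661.86 − 0.66(8971) = 741
Equilibrium: Y = 741 + 0.66Y + 2023.2
0.34Y = 2764.2, so Y = 2764.2/0.34 = 8130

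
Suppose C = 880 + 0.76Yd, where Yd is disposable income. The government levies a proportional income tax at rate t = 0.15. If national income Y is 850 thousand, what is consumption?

Yd = (1 − 0.15)(850) = 0.85(850) = 722.5
C = 880 + 0.76(722.5) = 880 + 549.1 = 1429.1

C = 1429.1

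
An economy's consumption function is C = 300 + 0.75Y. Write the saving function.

S = -300 + 0.25Y

S = Y − C = Y − (300 + 0.75Y) = -300 + (1 − 0.75)Y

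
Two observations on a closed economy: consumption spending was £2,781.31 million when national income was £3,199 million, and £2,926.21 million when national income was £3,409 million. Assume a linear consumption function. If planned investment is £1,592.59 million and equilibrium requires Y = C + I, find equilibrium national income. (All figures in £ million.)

Y = 6989

MPC = (2926.21 − 2781.31)/(3409 − 3199) = 144.9/210 = 0.69
a = 2781.31 − 0.69(3199) = 574
Equilibrium: Y = 574 + 0.69Y + 1592.59
0.31Y = 2166.59, so Y = 2166.59/0.31 = 6989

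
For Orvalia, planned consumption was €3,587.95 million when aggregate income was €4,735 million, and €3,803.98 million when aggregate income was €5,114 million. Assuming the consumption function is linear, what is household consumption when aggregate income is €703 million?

MPC = (3803.98 − 3587.95)/(5114 − 4735) = 216.03/379 = 0.57
a = 3587.95 − 0.57(4735) = 3587.95 − 2698.95 = 889
C = 889 + 0.57(703) = 889 + 400.71 = 1289.71

C = 1289.71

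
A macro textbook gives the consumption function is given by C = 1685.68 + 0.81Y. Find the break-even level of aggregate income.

At break-even, C = Y: 1685.68 + 0.81Y = Y
0.19Y = 1685.68, so Y = 1685.68/0.19 = 8872

Y = 8872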